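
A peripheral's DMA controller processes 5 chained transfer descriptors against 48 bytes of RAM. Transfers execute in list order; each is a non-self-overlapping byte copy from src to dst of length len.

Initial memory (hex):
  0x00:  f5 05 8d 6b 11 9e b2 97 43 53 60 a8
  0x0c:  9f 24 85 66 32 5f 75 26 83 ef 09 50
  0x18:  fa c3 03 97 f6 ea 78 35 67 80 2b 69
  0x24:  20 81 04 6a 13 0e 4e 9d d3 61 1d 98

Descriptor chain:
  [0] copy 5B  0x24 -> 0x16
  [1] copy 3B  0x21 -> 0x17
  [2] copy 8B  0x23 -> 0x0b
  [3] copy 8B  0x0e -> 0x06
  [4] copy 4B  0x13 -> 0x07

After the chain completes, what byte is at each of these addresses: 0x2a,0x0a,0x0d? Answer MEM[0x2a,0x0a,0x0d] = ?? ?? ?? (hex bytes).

MEM[0x2a,0x0a,0x0d] = 4e 20 ef

#0 dst[0x16+5] := {0x20,0x81,0x04,0x6a,0x13}
#1 dst[0x17+3] := {0x80,0x2b,0x69}
#2 dst[0x0b+8] := {0x69,0x20,0x81,0x04,0x6a,0x13,0x0e,0x4e}
#3 dst[0x06+8] := {0x04,0x6a,0x13,0x0e,0x4e,0x26,0x83,0xef}
#4 dst[0x07+4] := {0x26,0x83,0xef,0x20}
query mem[0x2a]=0x4e, mem[0x0a]=0x20, mem[0x0d]=0xef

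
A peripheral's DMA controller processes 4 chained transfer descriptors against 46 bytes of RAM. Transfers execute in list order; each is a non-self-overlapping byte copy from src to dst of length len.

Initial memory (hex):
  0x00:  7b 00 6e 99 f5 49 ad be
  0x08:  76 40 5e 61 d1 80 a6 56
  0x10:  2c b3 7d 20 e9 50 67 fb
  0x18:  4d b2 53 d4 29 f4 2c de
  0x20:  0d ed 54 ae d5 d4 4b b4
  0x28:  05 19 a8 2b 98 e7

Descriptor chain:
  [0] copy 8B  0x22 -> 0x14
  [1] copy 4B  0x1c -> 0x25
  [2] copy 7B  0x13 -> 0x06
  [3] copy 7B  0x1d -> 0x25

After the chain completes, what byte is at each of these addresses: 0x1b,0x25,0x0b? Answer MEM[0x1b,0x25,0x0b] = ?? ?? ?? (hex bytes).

MEM[0x1b,0x25,0x0b] = 19 f4 4b

D0: mem[0x14..0x1b] <- [54 ae d5 d4 4b b4 05 19]
D1: mem[0x25..0x28] <- [29 f4 2c de]
D2: mem[0x06..0x0c] <- [20 54 ae d5 d4 4b b4]
D3: mem[0x25..0x2b] <- [f4 2c de 0d ed 54 ae]
query mem[0x1b]=0x19, mem[0x25]=0xf4, mem[0x0b]=0x4b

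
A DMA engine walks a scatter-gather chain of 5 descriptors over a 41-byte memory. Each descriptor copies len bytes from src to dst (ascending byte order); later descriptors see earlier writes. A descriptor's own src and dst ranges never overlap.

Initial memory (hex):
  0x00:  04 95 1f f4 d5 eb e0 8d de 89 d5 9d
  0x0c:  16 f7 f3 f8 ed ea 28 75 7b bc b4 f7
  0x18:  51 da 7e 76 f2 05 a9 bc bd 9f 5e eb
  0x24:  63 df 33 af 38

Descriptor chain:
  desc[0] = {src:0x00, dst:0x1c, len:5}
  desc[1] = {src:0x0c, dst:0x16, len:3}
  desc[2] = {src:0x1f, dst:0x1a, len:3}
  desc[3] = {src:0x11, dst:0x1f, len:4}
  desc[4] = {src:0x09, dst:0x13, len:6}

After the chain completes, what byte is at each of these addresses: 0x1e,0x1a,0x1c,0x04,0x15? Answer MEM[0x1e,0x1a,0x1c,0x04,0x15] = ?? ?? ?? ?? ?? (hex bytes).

  after D0: wrote 5B at 0x1c = 04951ff4d5
  after D1: wrote 3B at 0x16 = 16f7f3
  after D2: wrote 3B at 0x1a = f4d59f
  after D3: wrote 4B at 0x1f = ea28757b
  after D4: wrote 6B at 0x13 = 89d59d16f7f3
query mem[0x1e]=0x1f, mem[0x1a]=0xf4, mem[0x1c]=0x9f, mem[0x04]=0xd5, mem[0x15]=0x9d

MEM[0x1e,0x1a,0x1c,0x04,0x15] = 1f f4 9f d5 9d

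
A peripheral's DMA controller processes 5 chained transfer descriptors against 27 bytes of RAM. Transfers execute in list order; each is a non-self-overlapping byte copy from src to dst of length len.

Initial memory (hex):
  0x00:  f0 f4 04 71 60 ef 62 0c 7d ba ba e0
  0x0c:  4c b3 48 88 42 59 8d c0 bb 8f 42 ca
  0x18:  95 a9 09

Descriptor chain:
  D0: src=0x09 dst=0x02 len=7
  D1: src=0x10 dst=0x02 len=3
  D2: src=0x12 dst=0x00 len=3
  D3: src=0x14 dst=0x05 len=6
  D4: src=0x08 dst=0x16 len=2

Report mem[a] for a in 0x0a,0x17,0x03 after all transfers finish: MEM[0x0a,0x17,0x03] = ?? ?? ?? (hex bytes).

  after D0: wrote 7B at 0x02 = babae04cb34888
  after D1: wrote 3B at 0x02 = 42598d
  after D2: wrote 3B at 0x00 = 8dc0bb
  after D3: wrote 6B at 0x05 = bb8f42ca95a9
  after D4: wrote 2B at 0x16 = ca95
query mem[0x0a]=0xa9, mem[0x17]=0x95, mem[0x03]=0x59

MEM[0x0a,0x17,0x03] = a9 95 59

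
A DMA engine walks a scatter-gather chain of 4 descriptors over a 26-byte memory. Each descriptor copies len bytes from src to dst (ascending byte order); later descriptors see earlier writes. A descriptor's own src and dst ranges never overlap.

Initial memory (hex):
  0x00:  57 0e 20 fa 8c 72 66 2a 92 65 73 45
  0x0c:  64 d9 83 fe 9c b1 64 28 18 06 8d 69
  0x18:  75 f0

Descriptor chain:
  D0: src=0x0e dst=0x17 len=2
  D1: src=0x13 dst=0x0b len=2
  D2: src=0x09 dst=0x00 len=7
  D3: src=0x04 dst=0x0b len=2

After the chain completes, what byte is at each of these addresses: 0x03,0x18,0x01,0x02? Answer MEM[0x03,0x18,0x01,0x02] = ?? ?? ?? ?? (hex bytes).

[0] 0x0e->0x17 len=2 : 83 fe
[1] 0x13->0x0b len=2 : 28 18
[2] 0x09->0x00 len=7 : 65 73 28 18 d9 83 fe
[3] 0x04->0x0b len=2 : d9 83
query mem[0x03]=0x18, mem[0x18]=0xfe, mem[0x01]=0x73, mem[0x02]=0x28

MEM[0x03,0x18,0x01,0x02] = 18 fe 73 28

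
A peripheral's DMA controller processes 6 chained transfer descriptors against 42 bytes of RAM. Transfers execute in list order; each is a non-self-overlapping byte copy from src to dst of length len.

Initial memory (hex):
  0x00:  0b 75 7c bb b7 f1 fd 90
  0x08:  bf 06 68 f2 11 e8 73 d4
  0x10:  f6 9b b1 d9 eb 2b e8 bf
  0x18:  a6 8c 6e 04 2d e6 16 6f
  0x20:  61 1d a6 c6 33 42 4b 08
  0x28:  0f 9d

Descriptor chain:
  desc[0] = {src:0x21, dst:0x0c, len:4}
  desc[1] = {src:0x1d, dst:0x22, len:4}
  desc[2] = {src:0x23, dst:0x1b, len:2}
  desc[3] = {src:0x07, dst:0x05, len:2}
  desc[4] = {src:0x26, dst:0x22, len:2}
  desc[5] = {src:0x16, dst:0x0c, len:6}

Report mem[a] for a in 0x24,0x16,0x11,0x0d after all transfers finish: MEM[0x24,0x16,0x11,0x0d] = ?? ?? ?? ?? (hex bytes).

  after D0: wrote 4B at 0x0c = 1da6c633
  after D1: wrote 4B at 0x22 = e6166f61
  after D2: wrote 2B at 0x1b = 166f
  after D3: wrote 2B at 0x05 = 90bf
  after D4: wrote 2B at 0x22 = 4b08
  after D5: wrote 6B at 0x0c = e8bfa68c6e16
query mem[0x24]=0x6f, mem[0x16]=0xe8, mem[0x11]=0x16, mem[0x0d]=0xbf

MEM[0x24,0x16,0x11,0x0d] = 6f e8 16 bf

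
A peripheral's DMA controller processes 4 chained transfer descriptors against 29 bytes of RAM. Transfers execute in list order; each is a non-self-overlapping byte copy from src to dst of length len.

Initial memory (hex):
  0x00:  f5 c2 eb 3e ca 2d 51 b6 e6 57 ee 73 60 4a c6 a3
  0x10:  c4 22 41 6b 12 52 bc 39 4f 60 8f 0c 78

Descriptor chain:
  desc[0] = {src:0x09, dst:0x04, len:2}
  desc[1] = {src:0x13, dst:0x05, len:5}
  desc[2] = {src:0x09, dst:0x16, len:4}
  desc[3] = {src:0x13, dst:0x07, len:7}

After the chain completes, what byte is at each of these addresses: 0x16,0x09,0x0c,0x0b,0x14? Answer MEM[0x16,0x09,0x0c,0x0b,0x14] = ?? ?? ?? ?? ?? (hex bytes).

[0] 0x09->0x04 len=2 : 57 ee
[1] 0x13->0x05 len=5 : 6b 12 52 bc 39
[2] 0x09->0x16 len=4 : 39 ee 73 60
[3] 0x13->0x07 len=7 : 6b 12 52 39 ee 73 60
query mem[0x16]=0x39, mem[0x09]=0x52, mem[0x0c]=0x73, mem[0x0b]=0xee, mem[0x14]=0x12

MEM[0x16,0x09,0x0c,0x0b,0x14] = 39 52 73 ee 12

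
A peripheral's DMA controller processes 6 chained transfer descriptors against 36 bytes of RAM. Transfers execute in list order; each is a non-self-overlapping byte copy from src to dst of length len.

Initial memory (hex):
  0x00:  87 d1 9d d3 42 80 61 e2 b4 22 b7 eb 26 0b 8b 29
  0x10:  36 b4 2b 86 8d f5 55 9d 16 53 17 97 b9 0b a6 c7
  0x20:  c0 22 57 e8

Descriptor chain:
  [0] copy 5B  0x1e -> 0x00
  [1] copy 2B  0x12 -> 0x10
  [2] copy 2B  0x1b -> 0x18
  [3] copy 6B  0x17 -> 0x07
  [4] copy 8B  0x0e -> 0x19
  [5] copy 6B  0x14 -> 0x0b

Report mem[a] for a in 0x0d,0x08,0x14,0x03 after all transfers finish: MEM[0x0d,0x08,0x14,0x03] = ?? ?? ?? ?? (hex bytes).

#0 dst[0x00+5] := {0xa6,0xc7,0xc0,0x22,0x57}
#1 dst[0x10+2] := {0x2b,0x86}
#2 dst[0x18+2] := {0x97,0xb9}
#3 dst[0x07+6] := {0x9d,0x97,0xb9,0x17,0x97,0xb9}
#4 dst[0x19+8] := {0x8b,0x29,0x2b,0x86,0x2b,0x86,0x8d,0xf5}
#5 dst[0x0b+6] := {0x8d,0xf5,0x55,0x9d,0x97,0x8b}
query mem[0x0d]=0x55, mem[0x08]=0x97, mem[0x14]=0x8d, mem[0x03]=0x22

MEM[0x0d,0x08,0x14,0x03] = 55 97 8d 22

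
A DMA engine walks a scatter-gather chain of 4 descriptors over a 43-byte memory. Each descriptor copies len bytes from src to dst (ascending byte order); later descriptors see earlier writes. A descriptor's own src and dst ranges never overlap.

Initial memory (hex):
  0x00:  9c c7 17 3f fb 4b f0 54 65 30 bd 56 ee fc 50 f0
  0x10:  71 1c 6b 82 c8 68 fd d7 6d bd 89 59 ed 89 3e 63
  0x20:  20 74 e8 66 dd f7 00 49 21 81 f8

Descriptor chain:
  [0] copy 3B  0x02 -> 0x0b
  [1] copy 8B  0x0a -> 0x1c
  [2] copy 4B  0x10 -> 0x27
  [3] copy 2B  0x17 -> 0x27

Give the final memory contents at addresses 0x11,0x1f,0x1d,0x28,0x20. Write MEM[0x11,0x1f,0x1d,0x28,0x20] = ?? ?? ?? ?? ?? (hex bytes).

MEM[0x11,0x1f,0x1d,0x28,0x20] = 1c fb 17 6d 50

[0] 0x02->0x0b len=3 : 17 3f fb
[1] 0x0a->0x1c len=8 : bd 17 3f fb 50 f0 71 1c
[2] 0x10->0x27 len=4 : 71 1c 6b 82
[3] 0x17->0x27 len=2 : d7 6d
query mem[0x11]=0x1c, mem[0x1f]=0xfb, mem[0x1d]=0x17, mem[0x28]=0x6d, mem[0x20]=0x50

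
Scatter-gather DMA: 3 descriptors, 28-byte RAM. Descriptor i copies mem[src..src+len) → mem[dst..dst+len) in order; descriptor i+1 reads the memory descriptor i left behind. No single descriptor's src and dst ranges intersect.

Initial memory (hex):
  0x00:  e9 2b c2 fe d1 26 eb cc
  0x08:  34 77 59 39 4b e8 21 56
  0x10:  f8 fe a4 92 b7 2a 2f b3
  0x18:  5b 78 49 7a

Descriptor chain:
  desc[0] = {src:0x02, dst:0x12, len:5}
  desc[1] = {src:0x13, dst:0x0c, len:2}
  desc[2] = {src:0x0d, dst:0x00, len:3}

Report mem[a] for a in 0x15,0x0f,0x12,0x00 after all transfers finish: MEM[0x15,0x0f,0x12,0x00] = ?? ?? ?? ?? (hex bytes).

MEM[0x15,0x0f,0x12,0x00] = 26 56 c2 d1

  after D0: wrote 5B at 0x12 = c2fed126eb
  after D1: wrote 2B at 0x0c = fed1
  after D2: wrote 3B at 0x00 = d12156
query mem[0x15]=0x26, mem[0x0f]=0x56, mem[0x12]=0xc2, mem[0x00]=0xd1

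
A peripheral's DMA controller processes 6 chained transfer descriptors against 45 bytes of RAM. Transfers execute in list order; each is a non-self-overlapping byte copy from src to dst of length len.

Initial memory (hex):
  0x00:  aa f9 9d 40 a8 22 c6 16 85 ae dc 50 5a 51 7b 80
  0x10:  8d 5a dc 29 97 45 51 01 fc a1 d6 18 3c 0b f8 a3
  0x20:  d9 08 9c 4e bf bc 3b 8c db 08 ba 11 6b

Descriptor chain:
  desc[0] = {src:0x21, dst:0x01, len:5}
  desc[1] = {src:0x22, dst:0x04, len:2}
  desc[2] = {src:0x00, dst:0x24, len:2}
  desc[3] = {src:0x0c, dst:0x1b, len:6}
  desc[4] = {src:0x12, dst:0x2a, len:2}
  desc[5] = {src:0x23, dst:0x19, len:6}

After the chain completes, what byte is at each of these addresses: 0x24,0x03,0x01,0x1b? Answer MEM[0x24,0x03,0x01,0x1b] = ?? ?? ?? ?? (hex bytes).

MEM[0x24,0x03,0x01,0x1b] = aa 4e 08 08

D0: mem[0x01..0x05] <- [08 9c 4e bf bc]
D1: mem[0x04..0x05] <- [9c 4e]
D2: mem[0x24..0x25] <- [aa 08]
D3: mem[0x1b..0x20] <- [5a 51 7b 80 8d 5a]
D4: mem[0x2a..0x2b] <- [dc 29]
D5: mem[0x19..0x1e] <- [4e aa 08 3b 8c db]
query mem[0x24]=0xaa, mem[0x03]=0x4e, mem[0x01]=0x08, mem[0x1b]=0x08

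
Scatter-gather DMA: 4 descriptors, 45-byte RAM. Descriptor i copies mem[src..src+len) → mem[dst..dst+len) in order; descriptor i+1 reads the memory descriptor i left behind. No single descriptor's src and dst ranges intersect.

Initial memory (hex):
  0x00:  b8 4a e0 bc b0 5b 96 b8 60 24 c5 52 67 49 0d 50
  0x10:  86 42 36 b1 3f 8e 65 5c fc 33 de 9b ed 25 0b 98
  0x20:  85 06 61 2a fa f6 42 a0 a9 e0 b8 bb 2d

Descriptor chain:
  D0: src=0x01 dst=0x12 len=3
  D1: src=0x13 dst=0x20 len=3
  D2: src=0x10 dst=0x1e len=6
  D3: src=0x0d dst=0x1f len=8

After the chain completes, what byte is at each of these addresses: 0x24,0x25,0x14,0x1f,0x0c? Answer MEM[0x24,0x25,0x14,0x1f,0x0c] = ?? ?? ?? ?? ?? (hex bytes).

MEM[0x24,0x25,0x14,0x1f,0x0c] = 4a e0 bc 49 67

D0: mem[0x12..0x14] <- [4a e0 bc]
D1: mem[0x20..0x22] <- [e0 bc 8e]
D2: mem[0x1e..0x23] <- [86 42 4a e0 bc 8e]
D3: mem[0x1f..0x26] <- [49 0d 50 86 42 4a e0 bc]
query mem[0x24]=0x4a, mem[0x25]=0xe0, mem[0x14]=0xbc, mem[0x1f]=0x49, mem[0x0c]=0x67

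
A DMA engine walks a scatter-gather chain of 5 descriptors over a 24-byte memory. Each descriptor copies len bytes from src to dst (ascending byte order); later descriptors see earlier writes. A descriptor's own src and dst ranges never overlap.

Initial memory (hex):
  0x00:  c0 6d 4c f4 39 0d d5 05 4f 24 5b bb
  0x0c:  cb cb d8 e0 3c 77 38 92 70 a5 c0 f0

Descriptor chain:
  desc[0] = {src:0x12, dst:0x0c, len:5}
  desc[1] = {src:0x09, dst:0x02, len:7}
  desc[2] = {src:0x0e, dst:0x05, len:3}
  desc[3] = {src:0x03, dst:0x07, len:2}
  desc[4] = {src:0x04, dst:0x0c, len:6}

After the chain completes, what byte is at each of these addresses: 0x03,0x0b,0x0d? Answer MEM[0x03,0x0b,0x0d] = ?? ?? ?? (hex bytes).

D0: mem[0x0c..0x10] <- [38 92 70 a5 c0]
D1: mem[0x02..0x08] <- [24 5b bb 38 92 70 a5]
D2: mem[0x05..0x07] <- [70 a5 c0]
D3: mem[0x07..0x08] <- [5b bb]
D4: mem[0x0c..0x11] <- [bb 70 a5 5b bb 24]
query mem[0x03]=0x5b, mem[0x0b]=0xbb, mem[0x0d]=0x70

MEM[0x03,0x0b,0x0d] = 5b bb 70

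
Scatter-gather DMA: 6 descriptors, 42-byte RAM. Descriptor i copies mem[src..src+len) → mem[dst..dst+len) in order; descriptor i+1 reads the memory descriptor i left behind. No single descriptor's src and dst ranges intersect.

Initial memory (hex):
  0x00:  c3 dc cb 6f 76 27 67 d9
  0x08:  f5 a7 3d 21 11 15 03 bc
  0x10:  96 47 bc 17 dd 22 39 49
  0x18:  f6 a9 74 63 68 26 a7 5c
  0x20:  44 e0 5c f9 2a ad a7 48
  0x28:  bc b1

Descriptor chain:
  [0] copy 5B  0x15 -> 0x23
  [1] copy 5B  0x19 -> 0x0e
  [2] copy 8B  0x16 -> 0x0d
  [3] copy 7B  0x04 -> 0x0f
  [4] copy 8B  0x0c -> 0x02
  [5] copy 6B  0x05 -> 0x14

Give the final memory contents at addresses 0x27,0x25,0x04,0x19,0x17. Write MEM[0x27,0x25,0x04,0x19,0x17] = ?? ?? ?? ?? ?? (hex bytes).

MEM[0x27,0x25,0x04,0x19,0x17] = a9 49 49 3d d9

D0: mem[0x23..0x27] <- [22 39 49 f6 a9]
D1: mem[0x0e..0x12] <- [a9 74 63 68 26]
D2: mem[0x0d..0x14] <- [39 49 f6 a9 74 63 68 26]
D3: mem[0x0f..0x15] <- [76 27 67 d9 f5 a7 3d]
D4: mem[0x02..0x09] <- [11 39 49 76 27 67 d9 f5]
D5: mem[0x14..0x19] <- [76 27 67 d9 f5 3d]
query mem[0x27]=0xa9, mem[0x25]=0x49, mem[0x04]=0x49, mem[0x19]=0x3d, mem[0x17]=0xd9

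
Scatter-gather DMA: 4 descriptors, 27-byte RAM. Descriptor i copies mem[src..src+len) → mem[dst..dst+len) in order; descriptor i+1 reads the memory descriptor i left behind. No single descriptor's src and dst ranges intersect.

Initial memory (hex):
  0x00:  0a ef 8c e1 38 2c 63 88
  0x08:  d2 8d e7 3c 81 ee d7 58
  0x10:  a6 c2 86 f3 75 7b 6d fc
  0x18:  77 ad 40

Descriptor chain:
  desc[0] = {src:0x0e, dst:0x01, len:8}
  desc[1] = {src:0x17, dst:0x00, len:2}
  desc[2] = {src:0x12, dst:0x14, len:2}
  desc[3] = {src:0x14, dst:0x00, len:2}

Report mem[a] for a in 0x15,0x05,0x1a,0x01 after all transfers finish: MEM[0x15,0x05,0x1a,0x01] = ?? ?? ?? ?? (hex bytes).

[0] 0x0e->0x01 len=8 : d7 58 a6 c2 86 f3 75 7b
[1] 0x17->0x00 len=2 : fc 77
[2] 0x12->0x14 len=2 : 86 f3
[3] 0x14->0x00 len=2 : 86 f3
query mem[0x15]=0xf3, mem[0x05]=0x86, mem[0x1a]=0x40, mem[0x01]=0xf3

MEM[0x15,0x05,0x1a,0x01] = f3 86 40 f3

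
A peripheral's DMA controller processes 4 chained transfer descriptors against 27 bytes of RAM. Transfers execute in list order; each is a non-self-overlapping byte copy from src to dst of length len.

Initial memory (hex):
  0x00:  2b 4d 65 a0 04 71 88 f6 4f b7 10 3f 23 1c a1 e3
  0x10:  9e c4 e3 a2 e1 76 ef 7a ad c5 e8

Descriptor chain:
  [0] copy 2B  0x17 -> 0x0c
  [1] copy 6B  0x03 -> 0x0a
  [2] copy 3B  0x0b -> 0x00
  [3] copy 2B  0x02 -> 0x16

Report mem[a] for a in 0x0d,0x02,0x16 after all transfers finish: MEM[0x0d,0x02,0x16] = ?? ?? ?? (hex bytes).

MEM[0x0d,0x02,0x16] = 88 88 88

#0 dst[0x0c+2] := {0x7a,0xad}
#1 dst[0x0a+6] := {0xa0,0x04,0x71,0x88,0xf6,0x4f}
#2 dst[0x00+3] := {0x04,0x71,0x88}
#3 dst[0x16+2] := {0x88,0xa0}
query mem[0x0d]=0x88, mem[0x02]=0x88, mem[0x16]=0x88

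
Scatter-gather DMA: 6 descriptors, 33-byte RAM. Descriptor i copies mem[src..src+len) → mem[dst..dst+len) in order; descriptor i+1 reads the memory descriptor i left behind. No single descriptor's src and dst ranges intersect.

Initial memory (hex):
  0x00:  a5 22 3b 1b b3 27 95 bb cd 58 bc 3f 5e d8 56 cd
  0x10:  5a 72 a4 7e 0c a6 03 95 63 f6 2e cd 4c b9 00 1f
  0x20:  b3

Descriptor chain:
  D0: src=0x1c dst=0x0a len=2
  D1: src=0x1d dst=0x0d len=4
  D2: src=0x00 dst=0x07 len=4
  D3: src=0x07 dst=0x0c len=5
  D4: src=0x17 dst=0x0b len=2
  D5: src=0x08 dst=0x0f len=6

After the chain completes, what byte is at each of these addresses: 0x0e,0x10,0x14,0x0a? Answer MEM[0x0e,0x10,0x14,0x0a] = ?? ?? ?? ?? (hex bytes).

  after D0: wrote 2B at 0x0a = 4cb9
  after D1: wrote 4B at 0x0d = b9001fb3
  after D2: wrote 4B at 0x07 = a5223b1b
  after D3: wrote 5B at 0x0c = a5223b1bb9
  after D4: wrote 2B at 0x0b = 9563
  after D5: wrote 6B at 0x0f = 223b1b956322
query mem[0x0e]=0x3b, mem[0x10]=0x3b, mem[0x14]=0x22, mem[0x0a]=0x1b

MEM[0x0e,0x10,0x14,0x0a] = 3b 3b 22 1b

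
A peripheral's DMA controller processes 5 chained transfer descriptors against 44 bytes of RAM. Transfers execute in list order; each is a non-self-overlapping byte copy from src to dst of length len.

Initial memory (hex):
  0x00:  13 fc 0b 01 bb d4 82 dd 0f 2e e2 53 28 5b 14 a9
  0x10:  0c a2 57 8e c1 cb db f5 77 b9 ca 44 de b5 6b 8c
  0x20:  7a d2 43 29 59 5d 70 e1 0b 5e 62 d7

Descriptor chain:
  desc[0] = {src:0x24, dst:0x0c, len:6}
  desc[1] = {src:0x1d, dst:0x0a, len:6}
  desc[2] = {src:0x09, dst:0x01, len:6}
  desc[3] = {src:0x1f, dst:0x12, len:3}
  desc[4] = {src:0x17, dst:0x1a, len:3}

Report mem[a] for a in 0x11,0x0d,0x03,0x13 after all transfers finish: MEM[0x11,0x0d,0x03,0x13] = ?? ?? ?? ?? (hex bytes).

MEM[0x11,0x0d,0x03,0x13] = 5e 7a 6b 7a

[0] 0x24->0x0c len=6 : 59 5d 70 e1 0b 5e
[1] 0x1d->0x0a len=6 : b5 6b 8c 7a d2 43
[2] 0x09->0x01 len=6 : 2e b5 6b 8c 7a d2
[3] 0x1f->0x12 len=3 : 8c 7a d2
[4] 0x17->0x1a len=3 : f5 77 b9
query mem[0x11]=0x5e, mem[0x0d]=0x7a, mem[0x03]=0x6b, mem[0x13]=0x7a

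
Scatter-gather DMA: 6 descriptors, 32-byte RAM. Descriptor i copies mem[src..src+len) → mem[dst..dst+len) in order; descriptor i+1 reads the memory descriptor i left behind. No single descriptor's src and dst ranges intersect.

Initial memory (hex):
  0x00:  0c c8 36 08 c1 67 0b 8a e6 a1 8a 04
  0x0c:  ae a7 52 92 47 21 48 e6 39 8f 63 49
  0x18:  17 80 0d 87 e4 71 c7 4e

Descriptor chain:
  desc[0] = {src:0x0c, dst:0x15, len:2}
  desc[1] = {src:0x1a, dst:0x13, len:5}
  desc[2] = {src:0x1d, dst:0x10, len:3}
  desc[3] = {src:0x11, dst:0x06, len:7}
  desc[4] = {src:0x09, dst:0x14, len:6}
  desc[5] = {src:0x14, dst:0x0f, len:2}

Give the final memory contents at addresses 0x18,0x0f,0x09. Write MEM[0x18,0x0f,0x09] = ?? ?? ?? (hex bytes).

  after D0: wrote 2B at 0x15 = aea7
  after D1: wrote 5B at 0x13 = 0d87e471c7
  after D2: wrote 3B at 0x10 = 71c74e
  after D3: wrote 7B at 0x06 = c74e0d87e471c7
  after D4: wrote 6B at 0x14 = 87e471c7a752
  after D5: wrote 2B at 0x0f = 87e4
query mem[0x18]=0xa7, mem[0x0f]=0x87, mem[0x09]=0x87

MEM[0x18,0x0f,0x09] = a7 87 87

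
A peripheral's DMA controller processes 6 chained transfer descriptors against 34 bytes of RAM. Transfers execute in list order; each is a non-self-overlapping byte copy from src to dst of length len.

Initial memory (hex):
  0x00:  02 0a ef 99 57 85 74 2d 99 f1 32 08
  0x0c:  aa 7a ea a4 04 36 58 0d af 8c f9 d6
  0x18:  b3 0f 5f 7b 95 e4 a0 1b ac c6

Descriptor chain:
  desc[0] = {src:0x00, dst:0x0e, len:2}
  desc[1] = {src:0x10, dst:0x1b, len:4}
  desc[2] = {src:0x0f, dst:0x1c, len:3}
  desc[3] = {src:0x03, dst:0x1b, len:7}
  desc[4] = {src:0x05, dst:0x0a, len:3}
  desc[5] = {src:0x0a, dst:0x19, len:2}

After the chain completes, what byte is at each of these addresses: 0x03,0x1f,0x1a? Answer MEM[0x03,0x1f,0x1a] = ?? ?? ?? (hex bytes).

  after D0: wrote 2B at 0x0e = 020a
  after D1: wrote 4B at 0x1b = 0436580d
  after D2: wrote 3B at 0x1c = 0a0436
  after D3: wrote 7B at 0x1b = 995785742d99f1
  after D4: wrote 3B at 0x0a = 85742d
  after D5: wrote 2B at 0x19 = 8574
query mem[0x03]=0x99, mem[0x1f]=0x2d, mem[0x1a]=0x74

MEM[0x03,0x1f,0x1a] = 99 2d 74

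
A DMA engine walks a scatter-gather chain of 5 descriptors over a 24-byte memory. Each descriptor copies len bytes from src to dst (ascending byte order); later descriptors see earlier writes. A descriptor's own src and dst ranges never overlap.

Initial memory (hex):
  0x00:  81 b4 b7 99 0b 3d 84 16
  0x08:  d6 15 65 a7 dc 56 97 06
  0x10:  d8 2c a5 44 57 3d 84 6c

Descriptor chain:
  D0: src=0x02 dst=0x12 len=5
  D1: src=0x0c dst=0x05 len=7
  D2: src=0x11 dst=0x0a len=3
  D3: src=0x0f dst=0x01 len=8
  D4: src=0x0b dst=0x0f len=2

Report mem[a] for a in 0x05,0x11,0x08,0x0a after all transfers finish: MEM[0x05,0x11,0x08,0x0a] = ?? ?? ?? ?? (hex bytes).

MEM[0x05,0x11,0x08,0x0a] = 99 2c 84 2c

[0] 0x02->0x12 len=5 : b7 99 0b 3d 84
[1] 0x0c->0x05 len=7 : dc 56 97 06 d8 2c b7
[2] 0x11->0x0a len=3 : 2c b7 99
[3] 0x0f->0x01 len=8 : 06 d8 2c b7 99 0b 3d 84
[4] 0x0b->0x0f len=2 : b7 99
query mem[0x05]=0x99, mem[0x11]=0x2c, mem[0x08]=0x84, mem[0x0a]=0x2c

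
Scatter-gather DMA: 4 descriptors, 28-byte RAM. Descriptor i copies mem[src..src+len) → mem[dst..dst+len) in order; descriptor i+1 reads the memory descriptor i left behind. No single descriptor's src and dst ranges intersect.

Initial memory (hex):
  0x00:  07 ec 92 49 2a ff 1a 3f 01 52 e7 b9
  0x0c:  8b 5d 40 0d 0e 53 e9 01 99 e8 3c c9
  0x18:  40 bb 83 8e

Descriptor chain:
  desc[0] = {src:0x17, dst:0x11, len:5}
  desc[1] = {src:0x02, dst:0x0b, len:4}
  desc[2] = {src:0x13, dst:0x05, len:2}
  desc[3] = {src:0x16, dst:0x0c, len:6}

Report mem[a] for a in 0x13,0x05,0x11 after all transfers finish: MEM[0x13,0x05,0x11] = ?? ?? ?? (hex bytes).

MEM[0x13,0x05,0x11] = bb bb 8e

#0 dst[0x11+5] := {0xc9,0x40,0xbb,0x83,0x8e}
#1 dst[0x0b+4] := {0x92,0x49,0x2a,0xff}
#2 dst[0x05+2] := {0xbb,0x83}
#3 dst[0x0c+6] := {0x3c,0xc9,0x40,0xbb,0x83,0x8e}
query mem[0x13]=0xbb, mem[0x05]=0xbb, mem[0x11]=0x8e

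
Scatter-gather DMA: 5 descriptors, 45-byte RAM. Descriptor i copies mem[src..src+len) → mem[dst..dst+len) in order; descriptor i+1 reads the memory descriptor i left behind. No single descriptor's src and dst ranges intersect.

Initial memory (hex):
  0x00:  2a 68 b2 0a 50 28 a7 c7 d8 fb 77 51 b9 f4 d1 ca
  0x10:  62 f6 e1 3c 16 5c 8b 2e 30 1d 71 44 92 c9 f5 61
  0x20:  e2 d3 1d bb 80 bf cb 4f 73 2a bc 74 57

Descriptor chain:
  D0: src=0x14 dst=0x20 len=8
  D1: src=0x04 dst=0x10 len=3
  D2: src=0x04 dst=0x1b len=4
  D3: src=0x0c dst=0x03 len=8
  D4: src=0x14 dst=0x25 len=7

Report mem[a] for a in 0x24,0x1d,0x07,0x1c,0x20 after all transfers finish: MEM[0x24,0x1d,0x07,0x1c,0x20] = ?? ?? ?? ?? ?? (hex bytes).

MEM[0x24,0x1d,0x07,0x1c,0x20] = 30 a7 50 28 16

D0: mem[0x20..0x27] <- [16 5c 8b 2e 30 1d 71 44]
D1: mem[0x10..0x12] <- [50 28 a7]
D2: mem[0x1b..0x1e] <- [50 28 a7 c7]
D3: mem[0x03..0x0a] <- [b9 f4 d1 ca 50 28 a7 3c]
D4: mem[0x25..0x2b] <- [16 5c 8b 2e 30 1d 71]
query mem[0x24]=0x30, mem[0x1d]=0xa7, mem[0x07]=0x50, mem[0x1c]=0x28, mem[0x20]=0x16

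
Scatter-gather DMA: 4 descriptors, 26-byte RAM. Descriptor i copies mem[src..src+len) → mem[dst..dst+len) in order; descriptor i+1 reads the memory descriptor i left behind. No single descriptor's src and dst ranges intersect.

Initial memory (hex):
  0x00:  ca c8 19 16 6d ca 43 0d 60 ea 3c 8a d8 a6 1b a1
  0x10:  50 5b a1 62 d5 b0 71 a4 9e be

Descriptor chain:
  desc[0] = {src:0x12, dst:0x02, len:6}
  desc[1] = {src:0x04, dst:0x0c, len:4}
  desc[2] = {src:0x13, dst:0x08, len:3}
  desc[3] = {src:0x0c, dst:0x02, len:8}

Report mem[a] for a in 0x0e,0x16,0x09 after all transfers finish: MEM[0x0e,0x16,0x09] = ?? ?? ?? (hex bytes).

#0 dst[0x02+6] := {0xa1,0x62,0xd5,0xb0,0x71,0xa4}
#1 dst[0x0c+4] := {0xd5,0xb0,0x71,0xa4}
#2 dst[0x08+3] := {0x62,0xd5,0xb0}
#3 dst[0x02+8] := {0xd5,0xb0,0x71,0xa4,0x50,0x5b,0xa1,0x62}
query mem[0x0e]=0x71, mem[0x16]=0x71, mem[0x09]=0x62

MEM[0x0e,0x16,0x09] = 71 71 62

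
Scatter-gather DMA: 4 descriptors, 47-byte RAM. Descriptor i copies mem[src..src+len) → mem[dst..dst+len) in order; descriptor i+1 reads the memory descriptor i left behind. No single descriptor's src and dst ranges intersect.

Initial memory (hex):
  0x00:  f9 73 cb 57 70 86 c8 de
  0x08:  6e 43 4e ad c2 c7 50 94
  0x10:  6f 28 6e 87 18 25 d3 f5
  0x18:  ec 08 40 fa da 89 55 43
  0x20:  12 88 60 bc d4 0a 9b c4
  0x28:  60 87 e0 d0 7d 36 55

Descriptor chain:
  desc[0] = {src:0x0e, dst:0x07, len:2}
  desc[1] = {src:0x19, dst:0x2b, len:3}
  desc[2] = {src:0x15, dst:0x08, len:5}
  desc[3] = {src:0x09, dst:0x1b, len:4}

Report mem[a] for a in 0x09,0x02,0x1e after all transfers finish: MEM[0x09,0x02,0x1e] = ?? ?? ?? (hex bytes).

MEM[0x09,0x02,0x1e] = d3 cb 08

  after D0: wrote 2B at 0x07 = 5094
  after D1: wrote 3B at 0x2b = 0840fa
  after D2: wrote 5B at 0x08 = 25d3f5ec08
  after D3: wrote 4B at 0x1b = d3f5ec08
query mem[0x09]=0xd3, mem[0x02]=0xcb, mem[0x1e]=0x08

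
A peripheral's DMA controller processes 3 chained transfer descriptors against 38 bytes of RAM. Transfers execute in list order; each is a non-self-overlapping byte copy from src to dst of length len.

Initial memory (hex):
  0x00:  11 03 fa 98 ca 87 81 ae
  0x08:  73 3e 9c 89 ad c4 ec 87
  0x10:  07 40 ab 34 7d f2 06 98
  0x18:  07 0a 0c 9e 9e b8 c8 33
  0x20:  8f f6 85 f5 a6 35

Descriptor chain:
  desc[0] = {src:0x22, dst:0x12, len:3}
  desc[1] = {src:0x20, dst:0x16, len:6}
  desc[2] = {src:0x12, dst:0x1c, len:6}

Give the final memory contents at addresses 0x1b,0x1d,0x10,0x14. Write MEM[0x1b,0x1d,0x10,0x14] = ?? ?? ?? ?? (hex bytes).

D0: mem[0x12..0x14] <- [85 f5 a6]
D1: mem[0x16..0x1b] <- [8f f6 85 f5 a6 35]
D2: mem[0x1c..0x21] <- [85 f5 a6 f2 8f f6]
query mem[0x1b]=0x35, mem[0x1d]=0xf5, mem[0x10]=0x07, mem[0x14]=0xa6

MEM[0x1b,0x1d,0x10,0x14] = 35 f5 07 a6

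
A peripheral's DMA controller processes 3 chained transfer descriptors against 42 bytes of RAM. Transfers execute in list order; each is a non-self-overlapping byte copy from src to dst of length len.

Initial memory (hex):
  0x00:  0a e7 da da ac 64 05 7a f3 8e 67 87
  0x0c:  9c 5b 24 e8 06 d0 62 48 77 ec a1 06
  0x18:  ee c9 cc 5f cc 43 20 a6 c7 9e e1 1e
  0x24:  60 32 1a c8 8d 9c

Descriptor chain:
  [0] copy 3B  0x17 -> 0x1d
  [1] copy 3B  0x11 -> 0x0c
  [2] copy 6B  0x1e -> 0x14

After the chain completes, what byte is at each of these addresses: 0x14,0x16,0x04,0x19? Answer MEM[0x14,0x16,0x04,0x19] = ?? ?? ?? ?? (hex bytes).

MEM[0x14,0x16,0x04,0x19] = ee c7 ac 1e

  after D0: wrote 3B at 0x1d = 06eec9
  after D1: wrote 3B at 0x0c = d06248
  after D2: wrote 6B at 0x14 = eec9c79ee11e
query mem[0x14]=0xee, mem[0x16]=0xc7, mem[0x04]=0xac, mem[0x19]=0x1e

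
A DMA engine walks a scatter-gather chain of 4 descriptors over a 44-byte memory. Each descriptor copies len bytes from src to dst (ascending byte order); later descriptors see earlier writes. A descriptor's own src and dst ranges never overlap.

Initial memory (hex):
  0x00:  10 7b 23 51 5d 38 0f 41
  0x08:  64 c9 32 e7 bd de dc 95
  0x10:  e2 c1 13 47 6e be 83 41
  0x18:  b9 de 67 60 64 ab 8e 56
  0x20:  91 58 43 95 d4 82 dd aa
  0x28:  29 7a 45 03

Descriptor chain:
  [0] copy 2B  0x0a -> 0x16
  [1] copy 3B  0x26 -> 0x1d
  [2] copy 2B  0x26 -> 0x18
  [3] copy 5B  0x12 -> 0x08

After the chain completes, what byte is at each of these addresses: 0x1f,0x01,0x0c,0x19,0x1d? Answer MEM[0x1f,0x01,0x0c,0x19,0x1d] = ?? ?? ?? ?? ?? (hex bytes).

MEM[0x1f,0x01,0x0c,0x19,0x1d] = 29 7b 32 aa dd

  after D0: wrote 2B at 0x16 = 32e7
  after D1: wrote 3B at 0x1d = ddaa29
  after D2: wrote 2B at 0x18 = ddaa
  after D3: wrote 5B at 0x08 = 13476ebe32
query mem[0x1f]=0x29, mem[0x01]=0x7b, mem[0x0c]=0x32, mem[0x19]=0xaa, mem[0x1d]=0xdd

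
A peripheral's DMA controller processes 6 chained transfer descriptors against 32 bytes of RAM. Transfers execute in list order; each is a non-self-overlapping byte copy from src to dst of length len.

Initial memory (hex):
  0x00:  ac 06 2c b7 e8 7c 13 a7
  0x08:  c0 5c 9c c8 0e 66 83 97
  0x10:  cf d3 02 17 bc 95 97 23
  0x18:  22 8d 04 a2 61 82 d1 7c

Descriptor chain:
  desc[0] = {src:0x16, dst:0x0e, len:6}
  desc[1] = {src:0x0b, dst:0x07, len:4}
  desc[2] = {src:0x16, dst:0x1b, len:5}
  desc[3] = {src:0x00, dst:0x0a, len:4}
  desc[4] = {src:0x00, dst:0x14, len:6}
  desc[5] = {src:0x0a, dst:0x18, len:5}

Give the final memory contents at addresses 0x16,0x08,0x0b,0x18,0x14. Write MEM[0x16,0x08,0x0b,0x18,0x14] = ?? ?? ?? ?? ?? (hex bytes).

MEM[0x16,0x08,0x0b,0x18,0x14] = 2c 0e 06 ac ac

D0: mem[0x0e..0x13] <- [97 23 22 8d 04 a2]
D1: mem[0x07..0x0a] <- [c8 0e 66 97]
D2: mem[0x1b..0x1f] <- [97 23 22 8d 04]
D3: mem[0x0a..0x0d] <- [ac 06 2c b7]
D4: mem[0x14..0x19] <- [ac 06 2c b7 e8 7c]
D5: mem[0x18..0x1c] <- [ac 06 2c b7 97]
query mem[0x16]=0x2c, mem[0x08]=0x0e, mem[0x0b]=0x06, mem[0x18]=0xac, mem[0x14]=0xac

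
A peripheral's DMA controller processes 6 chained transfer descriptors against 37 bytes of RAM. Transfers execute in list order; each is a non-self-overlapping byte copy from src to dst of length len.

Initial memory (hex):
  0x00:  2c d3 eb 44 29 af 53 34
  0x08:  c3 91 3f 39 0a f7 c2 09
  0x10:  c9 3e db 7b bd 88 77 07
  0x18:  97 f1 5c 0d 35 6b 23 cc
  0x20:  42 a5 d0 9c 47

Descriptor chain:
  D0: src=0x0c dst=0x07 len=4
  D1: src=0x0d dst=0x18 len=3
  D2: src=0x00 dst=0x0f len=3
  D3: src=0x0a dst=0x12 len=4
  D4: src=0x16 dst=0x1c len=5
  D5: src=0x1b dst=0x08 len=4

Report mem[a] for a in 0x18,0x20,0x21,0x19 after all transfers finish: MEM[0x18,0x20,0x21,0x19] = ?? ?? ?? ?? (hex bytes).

[0] 0x0c->0x07 len=4 : 0a f7 c2 09
[1] 0x0d->0x18 len=3 : f7 c2 09
[2] 0x00->0x0f len=3 : 2c d3 eb
[3] 0x0a->0x12 len=4 : 09 39 0a f7
[4] 0x16->0x1c len=5 : 77 07 f7 c2 09
[5] 0x1b->0x08 len=4 : 0d 77 07 f7
query mem[0x18]=0xf7, mem[0x20]=0x09, mem[0x21]=0xa5, mem[0x19]=0xc2

MEM[0x18,0x20,0x21,0x19] = f7 09 a5 c2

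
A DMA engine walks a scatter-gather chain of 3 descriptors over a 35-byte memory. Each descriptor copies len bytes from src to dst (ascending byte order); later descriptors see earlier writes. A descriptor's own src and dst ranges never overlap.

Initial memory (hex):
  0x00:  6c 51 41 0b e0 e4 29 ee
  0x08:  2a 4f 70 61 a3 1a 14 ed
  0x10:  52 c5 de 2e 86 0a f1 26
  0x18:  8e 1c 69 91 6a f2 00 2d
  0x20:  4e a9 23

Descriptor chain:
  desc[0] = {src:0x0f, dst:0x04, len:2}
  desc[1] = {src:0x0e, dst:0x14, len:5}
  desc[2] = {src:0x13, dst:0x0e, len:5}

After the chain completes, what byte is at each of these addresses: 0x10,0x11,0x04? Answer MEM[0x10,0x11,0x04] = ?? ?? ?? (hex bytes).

#0 dst[0x04+2] := {0xed,0x52}
#1 dst[0x14+5] := {0x14,0xed,0x52,0xc5,0xde}
#2 dst[0x0e+5] := {0x2e,0x14,0xed,0x52,0xc5}
query mem[0x10]=0xed, mem[0x11]=0x52, mem[0x04]=0xed

MEM[0x10,0x11,0x04] = ed 52 ed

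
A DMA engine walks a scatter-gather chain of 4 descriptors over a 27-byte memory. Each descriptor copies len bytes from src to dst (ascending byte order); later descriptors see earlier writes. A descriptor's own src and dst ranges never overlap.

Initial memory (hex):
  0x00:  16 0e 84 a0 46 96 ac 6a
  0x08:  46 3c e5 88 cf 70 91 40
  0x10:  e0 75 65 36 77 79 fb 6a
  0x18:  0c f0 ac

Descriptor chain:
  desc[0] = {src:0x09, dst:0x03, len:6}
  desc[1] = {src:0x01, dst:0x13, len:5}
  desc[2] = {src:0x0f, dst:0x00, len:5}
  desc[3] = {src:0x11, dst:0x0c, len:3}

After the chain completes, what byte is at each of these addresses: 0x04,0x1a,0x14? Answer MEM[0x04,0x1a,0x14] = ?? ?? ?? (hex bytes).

#0 dst[0x03+6] := {0x3c,0xe5,0x88,0xcf,0x70,0x91}
#1 dst[0x13+5] := {0x0e,0x84,0x3c,0xe5,0x88}
#2 dst[0x00+5] := {0x40,0xe0,0x75,0x65,0x0e}
#3 dst[0x0c+3] := {0x75,0x65,0x0e}
query mem[0x04]=0x0e, mem[0x1a]=0xac, mem[0x14]=0x84

MEM[0x04,0x1a,0x14] = 0e ac 84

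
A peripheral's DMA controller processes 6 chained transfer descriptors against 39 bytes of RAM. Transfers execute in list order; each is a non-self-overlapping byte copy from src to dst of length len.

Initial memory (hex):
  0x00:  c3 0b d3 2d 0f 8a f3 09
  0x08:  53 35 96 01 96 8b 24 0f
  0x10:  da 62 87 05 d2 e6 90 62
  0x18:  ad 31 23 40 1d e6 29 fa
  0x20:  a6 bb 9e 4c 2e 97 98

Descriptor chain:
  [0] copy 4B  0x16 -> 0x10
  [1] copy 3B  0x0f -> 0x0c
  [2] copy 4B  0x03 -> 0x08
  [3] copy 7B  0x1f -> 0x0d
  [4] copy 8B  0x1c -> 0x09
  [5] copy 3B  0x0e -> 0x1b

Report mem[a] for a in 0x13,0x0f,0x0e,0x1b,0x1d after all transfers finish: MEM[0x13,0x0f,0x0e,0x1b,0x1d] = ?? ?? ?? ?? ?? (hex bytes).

[0] 0x16->0x10 len=4 : 90 62 ad 31
[1] 0x0f->0x0c len=3 : 0f 90 62
[2] 0x03->0x08 len=4 : 2d 0f 8a f3
[3] 0x1f->0x0d len=7 : fa a6 bb 9e 4c 2e 97
[4] 0x1c->0x09 len=8 : 1d e6 29 fa a6 bb 9e 4c
[5] 0x0e->0x1b len=3 : bb 9e 4c
query mem[0x13]=0x97, mem[0x0f]=0x9e, mem[0x0e]=0xbb, mem[0x1b]=0xbb, mem[0x1d]=0x4c

MEM[0x13,0x0f,0x0e,0x1b,0x1d] = 97 9e bb bb 4c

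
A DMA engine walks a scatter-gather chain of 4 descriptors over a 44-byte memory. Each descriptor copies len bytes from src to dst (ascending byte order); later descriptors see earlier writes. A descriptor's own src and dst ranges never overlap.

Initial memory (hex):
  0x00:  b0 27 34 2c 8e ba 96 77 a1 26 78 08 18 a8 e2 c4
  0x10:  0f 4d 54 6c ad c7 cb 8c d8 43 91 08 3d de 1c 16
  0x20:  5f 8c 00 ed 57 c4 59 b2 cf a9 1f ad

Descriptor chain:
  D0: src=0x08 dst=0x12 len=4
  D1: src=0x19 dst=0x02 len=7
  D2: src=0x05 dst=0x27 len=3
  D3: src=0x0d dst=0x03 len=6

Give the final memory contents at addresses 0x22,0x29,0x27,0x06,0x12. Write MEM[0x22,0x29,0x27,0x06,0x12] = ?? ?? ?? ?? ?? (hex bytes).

MEM[0x22,0x29,0x27,0x06,0x12] = 00 1c 3d 0f a1

#0 dst[0x12+4] := {0xa1,0x26,0x78,0x08}
#1 dst[0x02+7] := {0x43,0x91,0x08,0x3d,0xde,0x1c,0x16}
#2 dst[0x27+3] := {0x3d,0xde,0x1c}
#3 dst[0x03+6] := {0xa8,0xe2,0xc4,0x0f,0x4d,0xa1}
query mem[0x22]=0x00, mem[0x29]=0x1c, mem[0x27]=0x3d, mem[0x06]=0x0f, mem[0x12]=0xa1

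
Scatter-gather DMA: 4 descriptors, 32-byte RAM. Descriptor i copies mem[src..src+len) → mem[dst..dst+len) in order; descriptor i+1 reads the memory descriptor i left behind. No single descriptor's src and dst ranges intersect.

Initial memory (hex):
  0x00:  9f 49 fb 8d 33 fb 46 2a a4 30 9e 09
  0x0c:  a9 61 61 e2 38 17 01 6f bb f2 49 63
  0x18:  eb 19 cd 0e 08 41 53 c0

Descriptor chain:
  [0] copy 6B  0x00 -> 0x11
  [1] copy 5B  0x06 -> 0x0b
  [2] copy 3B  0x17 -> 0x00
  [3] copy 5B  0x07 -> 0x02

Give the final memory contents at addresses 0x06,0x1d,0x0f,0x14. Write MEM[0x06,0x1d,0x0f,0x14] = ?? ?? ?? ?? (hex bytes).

[0] 0x00->0x11 len=6 : 9f 49 fb 8d 33 fb
[1] 0x06->0x0b len=5 : 46 2a a4 30 9e
[2] 0x17->0x00 len=3 : 63 eb 19
[3] 0x07->0x02 len=5 : 2a a4 30 9e 46
query mem[0x06]=0x46, mem[0x1d]=0x41, mem[0x0f]=0x9e, mem[0x14]=0x8d

MEM[0x06,0x1d,0x0f,0x14] = 46 41 9e 8d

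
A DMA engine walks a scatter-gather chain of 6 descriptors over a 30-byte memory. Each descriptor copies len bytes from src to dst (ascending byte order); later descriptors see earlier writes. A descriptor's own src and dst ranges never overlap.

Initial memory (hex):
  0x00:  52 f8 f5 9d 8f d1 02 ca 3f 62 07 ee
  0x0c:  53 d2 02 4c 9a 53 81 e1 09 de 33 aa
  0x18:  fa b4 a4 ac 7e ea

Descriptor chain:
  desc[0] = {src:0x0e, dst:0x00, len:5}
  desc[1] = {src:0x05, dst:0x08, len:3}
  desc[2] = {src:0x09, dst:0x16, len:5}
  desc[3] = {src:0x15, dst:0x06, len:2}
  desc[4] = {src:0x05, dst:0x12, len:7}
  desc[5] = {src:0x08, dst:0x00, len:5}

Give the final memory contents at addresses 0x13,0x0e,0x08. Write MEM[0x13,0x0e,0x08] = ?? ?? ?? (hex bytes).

MEM[0x13,0x0e,0x08] = de 02 d1

#0 dst[0x00+5] := {0x02,0x4c,0x9a,0x53,0x81}
#1 dst[0x08+3] := {0xd1,0x02,0xca}
#2 dst[0x16+5] := {0x02,0xca,0xee,0x53,0xd2}
#3 dst[0x06+2] := {0xde,0x02}
#4 dst[0x12+7] := {0xd1,0xde,0x02,0xd1,0x02,0xca,0xee}
#5 dst[0x00+5] := {0xd1,0x02,0xca,0xee,0x53}
query mem[0x13]=0xde, mem[0x0e]=0x02, mem[0x08]=0xd1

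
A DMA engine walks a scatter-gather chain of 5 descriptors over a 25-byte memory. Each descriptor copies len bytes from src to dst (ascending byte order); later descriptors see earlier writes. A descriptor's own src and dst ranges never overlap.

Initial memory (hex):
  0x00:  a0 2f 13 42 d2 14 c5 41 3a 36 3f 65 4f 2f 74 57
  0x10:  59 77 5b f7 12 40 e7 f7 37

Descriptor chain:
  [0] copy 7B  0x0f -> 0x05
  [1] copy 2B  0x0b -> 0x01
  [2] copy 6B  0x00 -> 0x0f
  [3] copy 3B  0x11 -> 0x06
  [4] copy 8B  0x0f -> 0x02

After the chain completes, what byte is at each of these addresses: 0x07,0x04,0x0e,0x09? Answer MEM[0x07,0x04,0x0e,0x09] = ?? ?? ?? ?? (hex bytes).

#0 dst[0x05+7] := {0x57,0x59,0x77,0x5b,0xf7,0x12,0x40}
#1 dst[0x01+2] := {0x40,0x4f}
#2 dst[0x0f+6] := {0xa0,0x40,0x4f,0x42,0xd2,0x57}
#3 dst[0x06+3] := {0x4f,0x42,0xd2}
#4 dst[0x02+8] := {0xa0,0x40,0x4f,0x42,0xd2,0x57,0x40,0xe7}
query mem[0x07]=0x57, mem[0x04]=0x4f, mem[0x0e]=0x74, mem[0x09]=0xe7

MEM[0x07,0x04,0x0e,0x09] = 57 4f 74 e7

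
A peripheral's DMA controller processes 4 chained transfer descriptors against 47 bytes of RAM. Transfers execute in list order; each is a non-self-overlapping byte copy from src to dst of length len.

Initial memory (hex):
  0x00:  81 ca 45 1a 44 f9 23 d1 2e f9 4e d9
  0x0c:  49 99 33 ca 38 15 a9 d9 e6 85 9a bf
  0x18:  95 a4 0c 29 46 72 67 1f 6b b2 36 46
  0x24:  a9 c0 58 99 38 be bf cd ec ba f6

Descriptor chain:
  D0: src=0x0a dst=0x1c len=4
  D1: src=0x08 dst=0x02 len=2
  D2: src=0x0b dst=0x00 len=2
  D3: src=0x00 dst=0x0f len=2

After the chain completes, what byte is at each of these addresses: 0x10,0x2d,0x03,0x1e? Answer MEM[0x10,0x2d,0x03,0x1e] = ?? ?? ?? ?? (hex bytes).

  after D0: wrote 4B at 0x1c = 4ed94999
  after D1: wrote 2B at 0x02 = 2ef9
  after D2: wrote 2B at 0x00 = d949
  after D3: wrote 2B at 0x0f = d949
query mem[0x10]=0x49, mem[0x2d]=0xba, mem[0x03]=0xf9, mem[0x1e]=0x49

MEM[0x10,0x2d,0x03,0x1e] = 49 ba f9 49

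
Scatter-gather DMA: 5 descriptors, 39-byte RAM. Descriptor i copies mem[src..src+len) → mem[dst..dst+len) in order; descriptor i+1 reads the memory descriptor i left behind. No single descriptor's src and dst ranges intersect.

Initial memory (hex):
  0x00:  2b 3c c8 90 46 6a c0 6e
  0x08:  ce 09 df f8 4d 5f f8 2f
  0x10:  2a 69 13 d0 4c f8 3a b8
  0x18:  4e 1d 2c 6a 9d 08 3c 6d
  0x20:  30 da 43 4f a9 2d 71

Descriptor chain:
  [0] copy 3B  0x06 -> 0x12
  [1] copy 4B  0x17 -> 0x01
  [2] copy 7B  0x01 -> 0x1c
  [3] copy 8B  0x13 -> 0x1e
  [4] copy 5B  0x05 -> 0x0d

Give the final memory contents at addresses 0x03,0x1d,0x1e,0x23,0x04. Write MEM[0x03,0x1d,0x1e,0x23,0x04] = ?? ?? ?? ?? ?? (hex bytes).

[0] 0x06->0x12 len=3 : c0 6e ce
[1] 0x17->0x01 len=4 : b8 4e 1d 2c
[2] 0x01->0x1c len=7 : b8 4e 1d 2c 6a c0 6e
[3] 0x13->0x1e len=8 : 6e ce f8 3a b8 4e 1d 2c
[4] 0x05->0x0d len=5 : 6a c0 6e ce 09
query mem[0x03]=0x1d, mem[0x1d]=0x4e, mem[0x1e]=0x6e, mem[0x23]=0x4e, mem[0x04]=0x2c

MEM[0x03,0x1d,0x1e,0x23,0x04] = 1d 4e 6e 4e 2c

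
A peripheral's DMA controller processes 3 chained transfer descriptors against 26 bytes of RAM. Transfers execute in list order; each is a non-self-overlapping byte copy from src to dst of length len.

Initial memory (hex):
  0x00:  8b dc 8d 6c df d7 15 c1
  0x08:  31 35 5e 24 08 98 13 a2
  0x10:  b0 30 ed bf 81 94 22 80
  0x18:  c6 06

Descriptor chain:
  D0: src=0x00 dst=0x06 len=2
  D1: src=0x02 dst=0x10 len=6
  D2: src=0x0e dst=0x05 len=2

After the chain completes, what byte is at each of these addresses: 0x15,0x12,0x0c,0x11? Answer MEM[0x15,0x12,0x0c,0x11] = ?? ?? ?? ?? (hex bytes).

MEM[0x15,0x12,0x0c,0x11] = dc df 08 6c

D0: mem[0x06..0x07] <- [8b dc]
D1: mem[0x10..0x15] <- [8d 6c df d7 8b dc]
D2: mem[0x05..0x06] <- [13 a2]
query mem[0x15]=0xdc, mem[0x12]=0xdf, mem[0x0c]=0x08, mem[0x11]=0x6c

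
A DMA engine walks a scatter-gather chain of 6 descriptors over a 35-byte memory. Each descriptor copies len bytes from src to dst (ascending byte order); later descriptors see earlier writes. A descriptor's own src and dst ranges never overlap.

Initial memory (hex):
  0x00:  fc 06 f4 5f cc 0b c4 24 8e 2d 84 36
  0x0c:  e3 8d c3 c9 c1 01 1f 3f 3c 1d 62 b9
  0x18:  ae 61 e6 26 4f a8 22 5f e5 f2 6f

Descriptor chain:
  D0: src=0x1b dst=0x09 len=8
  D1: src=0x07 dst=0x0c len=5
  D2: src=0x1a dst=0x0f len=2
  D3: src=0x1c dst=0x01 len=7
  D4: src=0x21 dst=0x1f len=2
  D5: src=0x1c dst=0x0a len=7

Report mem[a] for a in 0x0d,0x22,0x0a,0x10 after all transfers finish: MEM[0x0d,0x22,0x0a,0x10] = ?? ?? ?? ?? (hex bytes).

MEM[0x0d,0x22,0x0a,0x10] = f2 6f 4f 6f

[0] 0x1b->0x09 len=8 : 26 4f a8 22 5f e5 f2 6f
[1] 0x07->0x0c len=5 : 24 8e 26 4f a8
[2] 0x1a->0x0f len=2 : e6 26
[3] 0x1c->0x01 len=7 : 4f a8 22 5f e5 f2 6f
[4] 0x21->0x1f len=2 : f2 6f
[5] 0x1c->0x0a len=7 : 4f a8 22 f2 6f f2 6f
query mem[0x0d]=0xf2, mem[0x22]=0x6f, mem[0x0a]=0x4f, mem[0x10]=0x6f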